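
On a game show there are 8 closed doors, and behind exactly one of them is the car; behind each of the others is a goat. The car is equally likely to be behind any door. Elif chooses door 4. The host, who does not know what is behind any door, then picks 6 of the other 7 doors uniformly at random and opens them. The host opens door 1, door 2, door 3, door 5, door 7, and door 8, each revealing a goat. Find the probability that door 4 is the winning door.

Because the host chose which doors to open without knowing where the car is, the choice is independent of the prize location. Learning that none of the 6 opened doors holds the car simply rules out those 6 locations and leaves the remaining 2 doors still equally likely by symmetry.
So P(the car behind door 4) = 1/2.

1/2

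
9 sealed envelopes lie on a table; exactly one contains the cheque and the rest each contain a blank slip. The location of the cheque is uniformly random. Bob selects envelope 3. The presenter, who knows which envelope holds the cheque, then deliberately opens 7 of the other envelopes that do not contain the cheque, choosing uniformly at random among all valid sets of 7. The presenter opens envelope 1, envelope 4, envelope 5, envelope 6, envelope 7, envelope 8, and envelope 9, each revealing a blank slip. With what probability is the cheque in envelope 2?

Consider each possible location of the cheque in turn.
If it is in any of envelopes 1, 4, 5, 6, 7, 8, and 9 (prior 1/9 each): that envelope was opened and seen not to hold the prize — ruled out; weight (1/9)·0 = 0 each.
If it is in envelope 2 (prior 1/9): the presenter has no choice, probability 1; weight (1/9)·1 = 1/9.
If it is in envelope 3 (prior 1/9): the presenter has 8 equally likely choices, so probability 1/8; weight (1/9)·(1/8) = 1/72.
The weights sum to 1/8.
So P(the cheque in envelope 2 | the presenter opened envelope 1, envelope 4, envelope 5, envelope 6, envelope 7, envelope 8, and envelope 9) = (1/9) / (1/8) = 8/9.

8/9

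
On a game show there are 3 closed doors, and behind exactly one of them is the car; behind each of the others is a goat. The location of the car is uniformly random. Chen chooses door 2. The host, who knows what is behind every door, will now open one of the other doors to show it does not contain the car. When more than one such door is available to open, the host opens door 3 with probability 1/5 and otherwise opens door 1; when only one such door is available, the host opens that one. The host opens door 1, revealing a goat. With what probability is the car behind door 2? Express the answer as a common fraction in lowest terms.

4/9

Consider each possible location of the car in turn.
If it is behind door 1 (prior 1/3): the host opened door 1, so this case is ruled out; weight (1/3)·0 = 0.
If it is behind door 2 (prior 1/3): door 3 is available but not opened, probability 4/5; weight (1/3)·(4/5) = 4/15.
If it is behind door 3 (prior 1/3): only door 1 is available, probability 1; weight (1/3)·1 = 1/3.
The weights sum to 3/5.
So P(the car behind door 2 | the host opened door 1) = (4/15) / (3/5) = 4/9.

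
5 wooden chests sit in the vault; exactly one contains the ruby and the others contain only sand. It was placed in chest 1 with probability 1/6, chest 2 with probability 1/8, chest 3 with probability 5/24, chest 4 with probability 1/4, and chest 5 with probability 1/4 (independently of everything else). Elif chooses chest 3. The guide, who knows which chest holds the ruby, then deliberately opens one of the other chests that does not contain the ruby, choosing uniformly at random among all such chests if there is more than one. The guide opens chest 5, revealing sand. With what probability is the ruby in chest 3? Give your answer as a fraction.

Consider each possible location of the ruby in turn.
If it is in chest 1 (prior 1/6): the guide has 3 equally likely choices, so probability 1/3; weight (1/6)·(1/3) = 1/18.
If it is in chest 2 (prior 1/8): the guide has 3 equally likely choices, so probability 1/3; weight (1/8)·(1/3) = 1/24.
If it is in chest 3 (prior 5/24): the guide has 4 equally likely choices, so probability 1/4; weight (5/24)·(1/4) = 5/96.
If it is in chest 4 (prior 1/4): the guide has 3 equally likely choices, so probability 1/3; weight (1/4)·(1/3) = 1/12.
If it is in chest 5 (prior 1/4): the guide opened chest 5, so this case is ruled out; weight (1/4)·0 = 0.
The weights sum to 67/288.
So P(the ruby in chest 3 | the guide opened chest 5) = (5/96) / (67/288) = 15/67.

15/67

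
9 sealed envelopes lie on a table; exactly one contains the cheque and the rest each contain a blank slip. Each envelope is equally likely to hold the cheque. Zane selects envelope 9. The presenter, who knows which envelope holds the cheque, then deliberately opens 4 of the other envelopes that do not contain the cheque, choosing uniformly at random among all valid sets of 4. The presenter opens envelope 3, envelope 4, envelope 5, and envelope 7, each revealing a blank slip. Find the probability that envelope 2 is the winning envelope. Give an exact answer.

Condition on the true location of the cheque.
If it is in any of envelopes 1, 2, 6, and 8 (prior 1/9 each): the presenter has 35 equally likely choices, so probability 1/35; weight (1/9)·(1/35) = 1/315 each.
If it is in any of envelopes 3, 4, 5, and 7 (prior 1/9 each): that envelope was opened and seen not to hold the prize — ruled out; weight (1/9)·0 = 0 each.
If it is in envelope 9 (prior 1/9): the presenter has 70 equally likely choices, so probability 1/70; weight (1/9)·(1/70) = 1/630.
The weights sum to 1/70.
So P(the cheque in envelope 2 | the presenter opened envelope 3, envelope 4, envelope 5, and envelope 7) = (1/315) / (1/70) = 2/9.

2/9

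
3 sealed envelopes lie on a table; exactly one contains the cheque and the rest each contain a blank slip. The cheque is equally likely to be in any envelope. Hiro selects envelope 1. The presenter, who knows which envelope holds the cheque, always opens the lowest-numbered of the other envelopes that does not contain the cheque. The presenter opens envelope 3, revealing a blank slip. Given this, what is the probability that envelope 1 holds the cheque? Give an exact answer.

0

Condition on the true location of the cheque.
If it is in envelope 1 (prior 1/3): the presenter would have opened envelope 2 instead, probability 0; weight (1/3)·0 = 0.
If it is in envelope 2 (prior 1/3): envelope 3 is the lowest-numbered option available, probability 1; weight (1/3)·1 = 1/3.
If it is in envelope 3 (prior 1/3): the presenter opened envelope 3, so this case is ruled out; weight (1/3)·0 = 0.
The weights sum to 1/3.
So P(the cheque in envelope 1 | the presenter opened envelope 3) = 0 / (1/3) = 0.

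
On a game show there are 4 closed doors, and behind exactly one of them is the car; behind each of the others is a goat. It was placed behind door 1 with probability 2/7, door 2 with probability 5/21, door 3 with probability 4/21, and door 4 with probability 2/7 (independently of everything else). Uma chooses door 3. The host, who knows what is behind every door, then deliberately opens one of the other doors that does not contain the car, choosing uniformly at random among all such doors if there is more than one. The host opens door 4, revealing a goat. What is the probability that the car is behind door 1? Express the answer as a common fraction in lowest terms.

18/41

Consider each possible location of the car in turn.
If it is behind door 1 (prior 2/7): the host has 2 equally likely choices, so probability 1/2; weight (2/7)·(1/2) = 1/7.
If it is behind door 2 (prior 5/21): the host has 2 equally likely choices, so probability 1/2; weight (5/21)·(1/2) = 5/42.
If it is behind door 3 (prior 4/21): the host has 3 equally likely choices, so probability 1/3; weight (4/21)·(1/3) = 4/63.
If it is behind door 4 (prior 2/7): the host opened door 4, so this case is ruled out; weight (2/7)·0 = 0.
The weights sum to 41/126.
So P(the car behind door 1 | the host opened door 4) = (1/7) / (41/126) = 18/41.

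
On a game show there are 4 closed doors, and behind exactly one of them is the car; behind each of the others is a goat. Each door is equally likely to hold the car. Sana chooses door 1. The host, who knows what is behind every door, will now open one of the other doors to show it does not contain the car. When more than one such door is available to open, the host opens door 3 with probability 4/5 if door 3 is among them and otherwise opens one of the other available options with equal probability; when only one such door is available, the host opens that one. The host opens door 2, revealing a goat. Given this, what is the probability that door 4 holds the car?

Condition on the true location of the car.
If it is behind door 1 (prior 1/4): door 3 is available but not opened; door 2 gets probability (1 − 4/5)/2 = 1/10; weight (1/4)·(1/10) = 1/40.
If it is behind door 2 (prior 1/4): the host opened door 2, so this case is ruled out; weight (1/4)·0 = 0.
If it is behind door 3 (prior 1/4): door 3 holds the prize so is unavailable; the host chooses uniformly among the 2 others, probability 1/2; weight (1/4)·(1/2) = 1/8.
If it is behind door 4 (prior 1/4): door 3 is available but not opened, probability 1/5; weight (1/4)·(1/5) = 1/20.
The weights sum to 1/5.
So P(the car behind door 4 | the host opened door 2) = (1/20) / (1/5) = 1/4.

1/4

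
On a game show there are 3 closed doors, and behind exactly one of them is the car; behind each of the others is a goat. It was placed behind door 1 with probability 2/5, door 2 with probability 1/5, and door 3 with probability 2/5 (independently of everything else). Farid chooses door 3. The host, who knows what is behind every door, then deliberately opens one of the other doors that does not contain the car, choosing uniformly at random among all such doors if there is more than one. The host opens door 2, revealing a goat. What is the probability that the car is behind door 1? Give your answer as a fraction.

2/3

Condition on the true location of the car.
If it is behind door 1 (prior 2/5): the host has no choice, probability 1; weight (2/5)·1 = 2/5.
If it is behind door 2 (prior 1/5): the host opened door 2, so this case is ruled out; weight (1/5)·0 = 0.
If it is behind door 3 (prior 2/5): the host has 2 equally likely choices, so probability 1/2; weight (2/5)·(1/2) = 1/5.
The weights sum to 3/5.
So P(the car behind door 1 | the host opened door 2) = (2/5) / (3/5) = 2/3.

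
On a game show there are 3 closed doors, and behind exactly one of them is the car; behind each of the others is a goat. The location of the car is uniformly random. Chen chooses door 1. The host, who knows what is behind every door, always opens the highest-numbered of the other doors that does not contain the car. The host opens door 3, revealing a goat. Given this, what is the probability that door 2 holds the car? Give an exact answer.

1/2

Apply Bayes' rule, conditioning on where the car actually is.
If it is behind either of doors 1 and 2 (prior 1/3 each): door 3 is the highest-numbered option available, probability 1; weight (1/3)·1 = 1/3 each.
If it is behind door 3 (prior 1/3): the host opened door 3, so this case is ruled out; weight (1/3)·0 = 0.
The weights sum to 2/3.
So P(the car behind door 2 | the host opened door 3) = (1/3) / (2/3) = 1/2.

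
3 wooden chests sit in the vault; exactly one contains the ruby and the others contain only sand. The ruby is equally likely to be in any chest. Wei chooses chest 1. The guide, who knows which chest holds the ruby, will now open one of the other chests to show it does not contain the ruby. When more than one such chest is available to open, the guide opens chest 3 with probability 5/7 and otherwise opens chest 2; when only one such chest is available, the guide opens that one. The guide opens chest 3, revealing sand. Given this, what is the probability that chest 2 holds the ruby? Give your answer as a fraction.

7/12

Consider each possible location of the ruby in turn.
If it is in chest 1 (prior 1/3): chest 3 is available, opened with probability 5/7; weight (1/3)·(5/7) = 5/21.
If it is in chest 2 (prior 1/3): only chest 3 is available, probability 1; weight (1/3)·1 = 1/3.
If it is in chest 3 (prior 1/3): the guide opened chest 3, so this case is ruled out; weight (1/3)·0 = 0.
The weights sum to 4/7.
So P(the ruby in chest 2 | the guide opened chest 3) = (1/3) / (4/7) = 7/12.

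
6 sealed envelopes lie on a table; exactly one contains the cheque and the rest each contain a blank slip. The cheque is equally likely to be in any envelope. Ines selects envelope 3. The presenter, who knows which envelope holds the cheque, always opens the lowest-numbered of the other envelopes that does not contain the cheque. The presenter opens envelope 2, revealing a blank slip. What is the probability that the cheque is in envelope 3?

Apply Bayes' rule, conditioning on where the cheque actually is.
If it is in envelope 1 (prior 1/6): envelope 2 is the lowest-numbered option available, probability 1; weight (1/6)·1 = 1/6.
If it is in envelope 2 (prior 1/6): the presenter opened envelope 2, so this case is ruled out; weight (1/6)·0 = 0.
If it is in any of envelopes 3, 4, 5, and 6 (prior 1/6 each): the presenter would have opened envelope 1 instead, probability 0; weight (1/6)·0 = 0 each.
The weights sum to 1/6.
So P(the cheque in envelope 3 | the presenter opened envelope 2) = 0 / (1/6) = 0.

0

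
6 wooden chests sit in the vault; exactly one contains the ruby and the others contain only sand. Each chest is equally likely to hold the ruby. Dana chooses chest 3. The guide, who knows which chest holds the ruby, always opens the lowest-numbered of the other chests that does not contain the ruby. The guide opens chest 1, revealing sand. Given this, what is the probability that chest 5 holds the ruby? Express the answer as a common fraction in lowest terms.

Consider each possible location of the ruby in turn.
If it is in chest 1 (prior 1/6): the guide opened chest 1, so this case is ruled out; weight (1/6)·0 = 0.
If it is in any of chests 2, 3, 4, 5, and 6 (prior 1/6 each): chest 1 is the lowest-numbered option available, probability 1; weight (1/6)·1 = 1/6 each.
The weights sum to 5/6.
So P(the ruby in chest 5 | the guide opened chest 1) = (1/6) / (5/6) = 1/5.

1/5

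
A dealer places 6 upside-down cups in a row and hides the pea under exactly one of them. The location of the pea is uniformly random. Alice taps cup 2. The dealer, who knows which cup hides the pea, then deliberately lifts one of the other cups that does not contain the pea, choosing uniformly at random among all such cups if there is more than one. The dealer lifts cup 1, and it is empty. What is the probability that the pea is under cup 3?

Condition on the true location of the pea.
If it is under cup 1 (prior 1/6): the dealer opened cup 1, so this case is ruled out; weight (1/6)·0 = 0.
If it is under cup 2 (prior 1/6): the dealer has 5 equally likely choices, so probability 1/5; weight (1/6)·(1/5) = 1/30.
If it is under any of cups 3, 4, 5, and 6 (prior 1/6 each): the dealer has 4 equally likely choices, so probability 1/4; weight (1/6)·(1/4) = 1/24 each.
The weights sum to 1/5.
So P(the pea under cup 3 | the dealer opened cup 1) = (1/24) / (1/5) = 5/24.

5/24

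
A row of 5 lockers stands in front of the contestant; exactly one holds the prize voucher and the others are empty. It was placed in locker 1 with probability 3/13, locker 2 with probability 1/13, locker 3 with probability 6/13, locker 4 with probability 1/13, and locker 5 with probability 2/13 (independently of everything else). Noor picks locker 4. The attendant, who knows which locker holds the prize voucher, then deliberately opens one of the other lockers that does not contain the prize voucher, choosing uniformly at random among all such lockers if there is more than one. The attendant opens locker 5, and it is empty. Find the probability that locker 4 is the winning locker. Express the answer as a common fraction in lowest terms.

Condition on the true location of the prize voucher.
If it is in locker 1 (prior 3/13): the attendant has 3 equally likely choices, so probability 1/3; weight (3/13)·(1/3) = 1/13.
If it is in locker 2 (prior 1/13): the attendant has 3 equally likely choices, so probability 1/3; weight (1/13)·(1/3) = 1/39.
If it is in locker 3 (prior 6/13): the attendant has 3 equally likely choices, so probability 1/3; weight (6/13)·(1/3) = 2/13.
If it is in locker 4 (prior 1/13): the attendant has 4 equally likely choices, so probability 1/4; weight (1/13)·(1/4) = 1/52.
If it is in locker 5 (prior 2/13): the attendant opened locker 5, so this case is ruled out; weight (2/13)·0 = 0.
The weights sum to 43/156.
So P(the prize voucher in locker 4 | the attendant opened locker 5) = (1/52) / (43/156) = 3/43.

3/43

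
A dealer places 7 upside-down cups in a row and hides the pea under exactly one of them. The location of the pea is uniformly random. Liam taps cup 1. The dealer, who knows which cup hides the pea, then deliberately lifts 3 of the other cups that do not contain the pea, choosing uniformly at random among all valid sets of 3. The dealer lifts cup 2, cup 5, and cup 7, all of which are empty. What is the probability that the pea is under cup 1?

1/7

Consider each possible location of the pea in turn.
If it is under cup 1 (prior 1/7): the dealer has 20 equally likely choices, so probability 1/20; weight (1/7)·(1/20) = 1/140.
If it is under any of cups 2, 5, and 7 (prior 1/7 each): that cup was opened and seen not to hold the prize — ruled out; weight (1/7)·0 = 0 each.
If it is under any of cups 3, 4, and 6 (prior 1/7 each): the dealer has 10 equally likely choices, so probability 1/10; weight (1/7)·(1/10) = 1/70 each.
The weights sum to 1/20.
So P(the pea under cup 1 | the dealer opened cup 2, cup 5, and cup 7) = (1/140) / (1/20) = 1/7.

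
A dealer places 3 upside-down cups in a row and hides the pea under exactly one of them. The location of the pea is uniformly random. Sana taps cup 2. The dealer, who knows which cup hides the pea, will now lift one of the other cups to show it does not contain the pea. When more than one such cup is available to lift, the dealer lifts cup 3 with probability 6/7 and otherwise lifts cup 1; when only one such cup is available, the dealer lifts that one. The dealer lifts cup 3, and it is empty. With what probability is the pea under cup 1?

7/13

Apply Bayes' rule, conditioning on where the pea actually is.
If it is under cup 1 (prior 1/3): only cup 3 is available, probability 1; weight (1/3)·1 = 1/3.
If it is under cup 2 (prior 1/3): cup 3 is available, opened with probability 6/7; weight (1/3)·(6/7) = 2/7.
If it is under cup 3 (prior 1/3): the dealer opened cup 3, so this case is ruled out; weight (1/3)·0 = 0.
The weights sum to 13/21.
So P(the pea under cup 1 | the dealer opened cup 3) = (1/3) / (13/21) = 7/13.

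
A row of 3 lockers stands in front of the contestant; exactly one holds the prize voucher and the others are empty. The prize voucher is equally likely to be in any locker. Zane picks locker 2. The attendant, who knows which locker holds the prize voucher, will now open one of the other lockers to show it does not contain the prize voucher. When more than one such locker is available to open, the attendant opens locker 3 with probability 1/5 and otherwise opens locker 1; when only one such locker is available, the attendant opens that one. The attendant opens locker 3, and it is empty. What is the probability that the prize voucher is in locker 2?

1/6

Consider each possible location of the prize voucher in turn.
If it is in locker 1 (prior 1/3): only locker 3 is available, probability 1; weight (1/3)·1 = 1/3.
If it is in locker 2 (prior 1/3): locker 3 is available, opened with probability 1/5; weight (1/3)·(1/5) = 1/15.
If it is in locker 3 (prior 1/3): the attendant opened locker 3, so this case is ruled out; weight (1/3)·0 = 0.
The weights sum to 2/5.
So P(the prize voucher in locker 2 | the attendant opened locker 3) = (1/15) / (2/5) = 1/6.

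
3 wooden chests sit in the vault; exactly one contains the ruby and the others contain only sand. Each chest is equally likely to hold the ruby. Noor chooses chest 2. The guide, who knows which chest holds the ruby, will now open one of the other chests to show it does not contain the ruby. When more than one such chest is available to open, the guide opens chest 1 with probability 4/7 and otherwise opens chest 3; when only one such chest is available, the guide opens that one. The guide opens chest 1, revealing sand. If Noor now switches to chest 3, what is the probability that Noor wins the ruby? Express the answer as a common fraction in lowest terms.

Apply Bayes' rule, conditioning on where the ruby actually is.
If it is in chest 1 (prior 1/3): the guide opened chest 1, so this case is ruled out; weight (1/3)·0 = 0.
If it is in chest 2 (prior 1/3): chest 1 is available, opened with probability 4/7; weight (1/3)·(4/7) = 4/21.
If it is in chest 3 (prior 1/3): only chest 1 is available, probability 1; weight (1/3)·1 = 1/3.
The weights sum to 11/21.
So P(the ruby in chest 3 | the guide opened chest 1) = (1/3) / (11/21) = 7/11.

7/11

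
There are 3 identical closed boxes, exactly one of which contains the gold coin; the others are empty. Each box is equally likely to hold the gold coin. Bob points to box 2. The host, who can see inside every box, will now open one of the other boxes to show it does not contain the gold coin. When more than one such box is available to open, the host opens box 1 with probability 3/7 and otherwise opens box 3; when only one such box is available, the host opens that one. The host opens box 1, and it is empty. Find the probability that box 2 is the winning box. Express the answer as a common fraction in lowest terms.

Condition on the true location of the gold coin.
If it is in box 1 (prior 1/3): the host opened box 1, so this case is ruled out; weight (1/3)·0 = 0.
If it is in box 2 (prior 1/3): box 1 is available, opened with probability 3/7; weight (1/3)·(3/7) = 1/7.
If it is in box 3 (prior 1/3): only box 1 is available, probability 1; weight (1/3)·1 = 1/3.
The weights sum to 10/21.
So P(the gold coin in box 2 | the host opened box 1) = (1/7) / (10/21) = 3/10.

3/10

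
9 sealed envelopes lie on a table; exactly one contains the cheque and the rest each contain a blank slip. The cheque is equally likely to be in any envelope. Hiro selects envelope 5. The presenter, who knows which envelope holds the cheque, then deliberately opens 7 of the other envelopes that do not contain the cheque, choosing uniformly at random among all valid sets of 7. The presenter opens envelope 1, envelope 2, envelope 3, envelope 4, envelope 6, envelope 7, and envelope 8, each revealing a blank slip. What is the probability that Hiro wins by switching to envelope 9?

Apply Bayes' rule, conditioning on where the cheque actually is.
If it is in any of envelopes 1, 2, 3, 4, 6, 7, and 8 (prior 1/9 each): that envelope was opened and seen not to hold the prize — ruled out; weight (1/9)·0 = 0 each.
If it is in envelope 5 (prior 1/9): the presenter has 8 equally likely choices, so probability 1/8; weight (1/9)·(1/8) = 1/72.
If it is in envelope 9 (prior 1/9): the presenter has no choice, probability 1; weight (1/9)·1 = 1/9.
The weights sum to 1/8.
So P(the cheque in envelope 9 | the presenter opened envelope 1, envelope 2, envelope 3, envelope 4, envelope 6, envelope 7, and envelope 8) = (1/9) / (1/8) = 8/9.

8/9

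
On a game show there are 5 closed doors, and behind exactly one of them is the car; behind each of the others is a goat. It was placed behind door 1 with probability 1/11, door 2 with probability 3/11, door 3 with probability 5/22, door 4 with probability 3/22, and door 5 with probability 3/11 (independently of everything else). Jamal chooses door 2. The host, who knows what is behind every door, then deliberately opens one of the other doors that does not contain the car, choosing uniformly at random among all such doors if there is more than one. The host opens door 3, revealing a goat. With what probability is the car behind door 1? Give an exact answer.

4/31

Condition on the true location of the car.
If it is behind door 1 (prior 1/11): the host has 3 equally likely choices, so probability 1/3; weight (1/11)·(1/3) = 1/33.
If it is behind door 2 (prior 3/11): the host has 4 equally likely choices, so probability 1/4; weight (3/11)·(1/4) = 3/44.
If it is behind door 3 (prior 5/22): the host opened door 3, so this case is ruled out; weight (5/22)·0 = 0.
If it is behind door 4 (prior 3/22): the host has 3 equally likely choices, so probability 1/3; weight (3/22)·(1/3) = 1/22.
If it is behind door 5 (prior 3/11): the host has 3 equally likely choices, so probability 1/3; weight (3/11)·(1/3) = 1/11.
The weights sum to 31/132.
So P(the car behind door 1 | the host opened door 3) = (1/33) / (31/132) = 4/31.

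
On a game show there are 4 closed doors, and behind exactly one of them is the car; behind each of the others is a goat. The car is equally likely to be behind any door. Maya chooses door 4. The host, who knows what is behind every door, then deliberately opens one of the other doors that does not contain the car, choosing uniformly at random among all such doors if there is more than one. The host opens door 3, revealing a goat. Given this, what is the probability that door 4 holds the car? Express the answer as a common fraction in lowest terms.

Apply Bayes' rule, conditioning on where the car actually is.
If it is behind either of doors 1 and 2 (prior 1/4 each): the host has 2 equally likely choices, so probability 1/2; weight (1/4)·(1/2) = 1/8 each.
If it is behind door 3 (prior 1/4): the host opened door 3, so this case is ruled out; weight (1/4)·0 = 0.
If it is behind door 4 (prior 1/4): the host has 3 equally likely choices, so probability 1/3; weight (1/4)·(1/3) = 1/12.
The weights sum to 1/3.
So P(the car behind door 4 | the host opened door 3) = (1/12) / (1/3) = 1/4.

1/4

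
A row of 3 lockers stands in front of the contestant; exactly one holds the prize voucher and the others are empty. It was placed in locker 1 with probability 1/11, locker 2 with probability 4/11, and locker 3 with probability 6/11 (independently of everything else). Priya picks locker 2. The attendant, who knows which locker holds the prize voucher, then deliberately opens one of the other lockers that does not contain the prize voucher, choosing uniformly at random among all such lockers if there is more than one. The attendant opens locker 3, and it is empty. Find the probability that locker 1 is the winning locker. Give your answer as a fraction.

1/3

Consider each possible location of the prize voucher in turn.
If it is in locker 1 (prior 1/11): the attendant has no choice, probability 1; weight (1/11)·1 = 1/11.
If it is in locker 2 (prior 4/11): the attendant has 2 equally likely choices, so probability 1/2; weight (4/11)·(1/2) = 2/11.
If it is in locker 3 (prior 6/11): the attendant opened locker 3, so this case is ruled out; weight (6/11)·0 = 0.
The weights sum to 3/11.
So P(the prize voucher in locker 1 | the attendant opened locker 3) = (1/11) / (3/11) = 1/3.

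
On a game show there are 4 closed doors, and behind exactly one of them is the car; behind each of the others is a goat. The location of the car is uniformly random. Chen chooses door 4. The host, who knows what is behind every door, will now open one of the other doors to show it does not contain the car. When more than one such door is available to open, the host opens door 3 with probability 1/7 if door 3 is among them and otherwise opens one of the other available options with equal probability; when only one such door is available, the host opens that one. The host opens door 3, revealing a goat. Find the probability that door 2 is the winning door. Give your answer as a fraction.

Condition on the true location of the car.
If it is behind any of doors 1, 2, and 4 (prior 1/4 each): door 3 is available, opened with probability 1/7; weight (1/4)·(1/7) = 1/28 each.
If it is behind door 3 (prior 1/4): the host opened door 3, so this case is ruled out; weight (1/4)·0 = 0.
The weights sum to 3/28.
So P(the car behind door 2 | the host opened door 3) = (1/28) / (3/28) = 1/3.

1/3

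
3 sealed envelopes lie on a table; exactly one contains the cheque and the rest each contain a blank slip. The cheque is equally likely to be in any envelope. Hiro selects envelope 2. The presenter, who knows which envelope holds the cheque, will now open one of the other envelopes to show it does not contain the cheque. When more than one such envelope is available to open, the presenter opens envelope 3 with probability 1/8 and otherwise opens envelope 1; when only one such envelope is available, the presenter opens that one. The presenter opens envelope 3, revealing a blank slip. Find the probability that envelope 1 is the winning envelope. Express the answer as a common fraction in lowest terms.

Consider each possible location of the cheque in turn.
If it is in envelope 1 (prior 1/3): only envelope 3 is available, probability 1; weight (1/3)·1 = 1/3.
If it is in envelope 2 (prior 1/3): envelope 3 is available, opened with probability 1/8; weight (1/3)·(1/8) = 1/24.
If it is in envelope 3 (prior 1/3): the presenter opened envelope 3, so this case is ruled out; weight (1/3)·0 = 0.
The weights sum to 3/8.
So P(the cheque in envelope 1 | the presenter opened envelope 3) = (1/3) / (3/8) = 8/9.

8/9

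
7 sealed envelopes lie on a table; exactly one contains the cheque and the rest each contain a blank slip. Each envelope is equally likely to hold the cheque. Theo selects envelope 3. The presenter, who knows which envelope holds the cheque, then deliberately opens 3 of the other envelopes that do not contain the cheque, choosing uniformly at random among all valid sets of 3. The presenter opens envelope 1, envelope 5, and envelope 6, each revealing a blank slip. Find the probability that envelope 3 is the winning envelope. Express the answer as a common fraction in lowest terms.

1/7

Consider each possible location of the cheque in turn.
If it is in any of envelopes 1, 5, and 6 (prior 1/7 each): that envelope was opened and seen not to hold the prize — ruled out; weight (1/7)·0 = 0 each.
If it is in any of envelopes 2, 4, and 7 (prior 1/7 each): the presenter has 10 equally likely choices, so probability 1/10; weight (1/7)·(1/10) = 1/70 each.
If it is in envelope 3 (prior 1/7): the presenter has 20 equally likely choices, so probability 1/20; weight (1/7)·(1/20) = 1/140.
The weights sum to 1/20.
So P(the cheque in envelope 3 | the presenter opened envelope 1, envelope 5, and envelope 6) = (1/140) / (1/20) = 1/7.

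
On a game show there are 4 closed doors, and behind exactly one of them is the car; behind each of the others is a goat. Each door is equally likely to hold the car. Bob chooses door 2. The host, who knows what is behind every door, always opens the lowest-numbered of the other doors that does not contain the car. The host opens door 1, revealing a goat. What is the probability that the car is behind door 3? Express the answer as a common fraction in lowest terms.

Consider each possible location of the car in turn.
If it is behind door 1 (prior 1/4): the host opened door 1, so this case is ruled out; weight (1/4)·0 = 0.
If it is behind any of doors 2, 3, and 4 (prior 1/4 each): door 1 is the lowest-numbered option available, probability 1; weight (1/4)·1 = 1/4 each.
The weights sum to 3/4.
So P(the car behind door 3 | the host opened door 1) = (1/4) / (3/4) = 1/3.

1/3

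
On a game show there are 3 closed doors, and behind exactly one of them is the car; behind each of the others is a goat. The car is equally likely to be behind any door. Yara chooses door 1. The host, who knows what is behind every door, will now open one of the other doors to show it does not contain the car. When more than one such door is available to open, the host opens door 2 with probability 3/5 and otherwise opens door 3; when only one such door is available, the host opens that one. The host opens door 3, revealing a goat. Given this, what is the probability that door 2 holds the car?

Consider each possible location of the car in turn.
If it is behind door 1 (prior 1/3): door 2 is available but not opened, probability 2/5; weight (1/3)·(2/5) = 2/15.
If it is behind door 2 (prior 1/3): only door 3 is available, probability 1; weight (1/3)·1 = 1/3.
If it is behind door 3 (prior 1/3): the host opened door 3, so this case is ruled out; weight (1/3)·0 = 0.
The weights sum to 7/15.
So P(the car behind door 2 | the host opened door 3) = (1/3) / (7/15) = 5/7.

5/7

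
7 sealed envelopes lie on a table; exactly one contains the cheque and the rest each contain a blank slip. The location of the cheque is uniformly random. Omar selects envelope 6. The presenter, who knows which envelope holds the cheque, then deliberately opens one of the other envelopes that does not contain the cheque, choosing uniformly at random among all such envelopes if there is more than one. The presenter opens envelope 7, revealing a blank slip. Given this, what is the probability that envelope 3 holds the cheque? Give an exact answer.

Condition on the true location of the cheque.
If it is in any of envelopes 1, 2, 3, 4, and 5 (prior 1/7 each): the presenter has 5 equally likely choices, so probability 1/5; weight (1/7)·(1/5) = 1/35 each.
If it is in envelope 6 (prior 1/7): the presenter has 6 equally likely choices, so probability 1/6; weight (1/7)·(1/6) = 1/42.
If it is in envelope 7 (prior 1/7): the presenter opened envelope 7, so this case is ruled out; weight (1/7)·0 = 0.
The weights sum to 1/6.
So P(the cheque in envelope 3 | the presenter opened envelope 7) = (1/35) / (1/6) = 6/35.

6/35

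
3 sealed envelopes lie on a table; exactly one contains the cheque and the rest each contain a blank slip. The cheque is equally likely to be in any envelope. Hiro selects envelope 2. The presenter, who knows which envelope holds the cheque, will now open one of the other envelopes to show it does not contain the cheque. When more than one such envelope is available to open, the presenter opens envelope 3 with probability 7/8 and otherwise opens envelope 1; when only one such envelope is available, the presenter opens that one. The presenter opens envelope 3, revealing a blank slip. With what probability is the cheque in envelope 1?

8/15

Apply Bayes' rule, conditioning on where the cheque actually is.
If it is in envelope 1 (prior 1/3): only envelope 3 is available, probability 1; weight (1/3)·1 = 1/3.
If it is in envelope 2 (prior 1/3): envelope 3 is available, opened with probability 7/8; weight (1/3)·(7/8) = 7/24.
If it is in envelope 3 (prior 1/3): the presenter opened envelope 3, so this case is ruled out; weight (1/3)·0 = 0.
The weights sum to 5/8.
So P(the cheque in envelope 1 | the presenter opened envelope 3) = (1/3) / (5/8) = 8/15.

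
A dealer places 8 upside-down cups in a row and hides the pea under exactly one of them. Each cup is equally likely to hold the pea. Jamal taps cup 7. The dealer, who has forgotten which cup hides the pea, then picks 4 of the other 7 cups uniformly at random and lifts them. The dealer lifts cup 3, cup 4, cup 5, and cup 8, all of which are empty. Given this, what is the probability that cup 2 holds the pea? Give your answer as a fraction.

1/4

Because the dealer chose which cups to lift without knowing where the pea is, the choice is independent of the prize location. Learning that none of the 4 opened cups holds the pea simply rules out those 4 locations and leaves the remaining 4 cups still equally likely by symmetry.
So P(the pea under cup 2) = 1/4.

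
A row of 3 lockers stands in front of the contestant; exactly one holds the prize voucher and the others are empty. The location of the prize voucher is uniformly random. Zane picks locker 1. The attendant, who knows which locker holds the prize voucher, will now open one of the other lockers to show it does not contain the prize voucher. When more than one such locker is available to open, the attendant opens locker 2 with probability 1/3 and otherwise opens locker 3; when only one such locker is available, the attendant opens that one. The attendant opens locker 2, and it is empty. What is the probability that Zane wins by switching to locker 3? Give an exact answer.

Condition on the true location of the prize voucher.
If it is in locker 1 (prior 1/3): locker 2 is available, opened with probability 1/3; weight (1/3)·(1/3) = 1/9.
If it is in locker 2 (prior 1/3): the attendant opened locker 2, so this case is ruled out; weight (1/3)·0 = 0.
If it is in locker 3 (prior 1/3): only locker 2 is available, probability 1; weight (1/3)·1 = 1/3.
The weights sum to 4/9.
So P(the prize voucher in locker 3 | the attendant opened locker 2) = (1/3) / (4/9) = 3/4.

3/4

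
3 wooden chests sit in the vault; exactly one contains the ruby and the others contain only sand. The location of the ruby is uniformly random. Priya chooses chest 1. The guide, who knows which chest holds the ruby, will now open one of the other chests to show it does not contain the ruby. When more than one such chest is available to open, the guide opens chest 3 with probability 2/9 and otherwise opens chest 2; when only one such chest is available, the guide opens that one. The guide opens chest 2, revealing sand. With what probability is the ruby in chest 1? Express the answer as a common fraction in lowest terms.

7/16

Condition on the true location of the ruby.
If it is in chest 1 (prior 1/3): chest 3 is available but not opened, probability 7/9; weight (1/3)·(7/9) = 7/27.
If it is in chest 2 (prior 1/3): the guide opened chest 2, so this case is ruled out; weight (1/3)·0 = 0.
If it is in chest 3 (prior 1/3): only chest 2 is available, probability 1; weight (1/3)·1 = 1/3.
The weights sum to 16/27.
So P(the ruby in chest 1 | the guide opened chest 2) = (7/27) / (16/27) = 7/16.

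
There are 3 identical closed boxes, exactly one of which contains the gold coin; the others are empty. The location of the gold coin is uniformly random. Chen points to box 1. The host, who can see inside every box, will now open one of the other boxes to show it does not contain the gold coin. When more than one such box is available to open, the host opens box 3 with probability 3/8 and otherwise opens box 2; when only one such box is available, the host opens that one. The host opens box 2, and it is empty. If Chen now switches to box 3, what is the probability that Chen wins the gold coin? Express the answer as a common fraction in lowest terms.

8/13

Consider each possible location of the gold coin in turn.
If it is in box 1 (prior 1/3): box 3 is available but not opened, probability 5/8; weight (1/3)·(5/8) = 5/24.
If it is in box 2 (prior 1/3): the host opened box 2, so this case is ruled out; weight (1/3)·0 = 0.
If it is in box 3 (prior 1/3): only box 2 is available, probability 1; weight (1/3)·1 = 1/3.
The weights sum to 13/24.
So P(the gold coin in box 3 | the host opened box 2) = (1/3) / (13/24) = 8/13.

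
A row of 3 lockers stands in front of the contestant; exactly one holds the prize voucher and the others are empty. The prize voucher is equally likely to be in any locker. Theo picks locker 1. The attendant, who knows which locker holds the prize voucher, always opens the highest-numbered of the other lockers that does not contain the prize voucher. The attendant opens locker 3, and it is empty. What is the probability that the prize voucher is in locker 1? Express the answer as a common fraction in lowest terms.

Condition on the true location of the prize voucher.
If it is in either of lockers 1 and 2 (prior 1/3 each): locker 3 is the highest-numbered option available, probability 1; weight (1/3)·1 = 1/3 each.
If it is in locker 3 (prior 1/3): the attendant opened locker 3, so this case is ruled out; weight (1/3)·0 = 0.
The weights sum to 2/3.
So P(the prize voucher in locker 1 | the attendant opened locker 3) = (1/3) / (2/3) = 1/2.

1/2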